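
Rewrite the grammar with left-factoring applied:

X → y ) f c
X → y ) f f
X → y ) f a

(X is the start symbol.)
Left-factoring transforms A → αβ₁ | αβ₂ into A → αA' and A' → β₁ | β₂
(α is the longest common prefix among the alternatives). Repeat until
no nonterminal has two alternatives with a common prefix.

Round 1: X has alternatives sharing prefix 'y ) f'. Introduce X': X → y ) f X'
  Add: X' → c
  Add: X' → f
  Add: X' → a

No remaining common prefixes — done.

Resulting grammar:
X → y ) f X'
X' → c
X' → f
X' → a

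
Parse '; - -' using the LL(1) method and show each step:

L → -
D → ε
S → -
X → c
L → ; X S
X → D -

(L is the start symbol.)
Stack is shown with the top on the left.

Stack    Input    Action
------------------------
L $      ; - - $  output L → ; X S
; X S $  ; - - $  match ';'
X S $    - - $    output X → D -
D - S $  - - $    output D → ε
- S $    - - $    match '-'
S $      - $      output S → -
- $      - $      match '-'
$        $        accept

The string is accepted.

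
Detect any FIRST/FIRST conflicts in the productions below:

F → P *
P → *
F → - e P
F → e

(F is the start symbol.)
FIRST sets of the non-terminals at (or reachable through a nullable prefix from) the front of some alternative:
  FIRST(P) = { '*' }

Productions for F:
  F → P *: FIRST = { '*' }
  F → - e P: FIRST = { '-' }
  F → e: FIRST = { 'e' }
P has only one production, so no FIRST/FIRST conflict is possible there.

All alternatives of each non-terminal have pairwise disjoint FIRST sets.

Answer: No FIRST/FIRST conflicts.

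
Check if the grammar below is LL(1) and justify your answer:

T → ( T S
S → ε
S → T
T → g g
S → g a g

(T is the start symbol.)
A grammar is LL(1) if for each non-terminal N with multiple productions, the predict sets of those productions are pairwise disjoint, where PREDICT(N → α) = (FIRST(α) \ {ε}) ∪ (FOLLOW(N) if α ⇒* ε).

Relevant sets:
  FIRST(T) = { '(', 'g' }
  FOLLOW(S) = { $, '(', 'g' }

For T:
  PREDICT(T → '(' T S) = { '(' }
  PREDICT(T → g g) = { 'g' }
For S:
  PREDICT(S → ε) = { $, '(', 'g' }
  PREDICT(S → T) = { '(', 'g' }
  PREDICT(S → g a g) = { 'g' }

Conflict found: Predict set conflict for S: { '(', 'g' }
The grammar is NOT LL(1).

Answer: No. Predict set conflict for S: { '(', 'g' }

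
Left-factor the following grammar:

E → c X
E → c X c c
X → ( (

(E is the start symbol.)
Left-factoring transforms A → αβ₁ | αβ₂ into A → αA' and A' → β₁ | β₂
(α is the longest common prefix among the alternatives). Repeat until
no nonterminal has two alternatives with a common prefix.

Round 1: E has alternatives sharing prefix 'c X'. Introduce E': E → c X E'
  Add: E' → ε
  Add: E' → c c

No remaining common prefixes — done.

Resulting grammar:
E → c X E'
E' → ε
E' → c c
X → ( (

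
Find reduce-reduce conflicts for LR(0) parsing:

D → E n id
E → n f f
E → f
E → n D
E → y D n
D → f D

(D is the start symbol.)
Augment with D' → D and build the canonical LR(0) collection (I0 = CLOSURE({[D' → . D]}), then GOTO on every symbol after a dot until no new states appear). It has 14 states:
  I0: { [D → . E n id], [D → . f D], [D' → . D], [E → . f], [E → . n D], [E → . n f f], [E → . y D n] }  — shift
  I1: { [D' → D .] }  — accept
  I2: { [D → E . n id] }  — shift
  I3: { [D → . E n id], [D → . f D], [D → f . D], [E → . f], [E → . n D], [E → . n f f], [E → . y D n], [E → f .] }  — shift, reduce
  I4: { [D → . E n id], [D → . f D], [E → . f], [E → . n D], [E → . n f f], [E → . y D n], [E → n . D], [E → n . f f] }  — shift
  I5: { [D → . E n id], [D → . f D], [E → . f], [E → . n D], [E → . n f f], [E → . y D n], [E → y . D n] }  — shift
  I6: { [E → y D . n] }  — shift
  I7: { [E → y D n .] }  — reduce
  I8: { [E → n D .] }  — reduce
  I9: { [D → . E n id], [D → . f D], [D → f . D], [E → . f], [E → . n D], [E → . n f f], [E → . y D n], [E → f .], [E → n f . f] }  — shift, reduce
  I10: { [D → f D .] }  — reduce
  I11: { [D → . E n id], [D → . f D], [D → f . D], [E → . f], [E → . n D], [E → . n f f], [E → . y D n], [E → f .], [E → n f f .] }  — shift, 2 reduces
  I12: { [D → E n . id] }  — shift
  I13: { [D → E n id .] }  — reduce

I11 contains complete items [E → f .], [E → n f f .] — reduce-reduce conflict.

Answer: Yes — I11: [E → f .] vs [E → n f f .]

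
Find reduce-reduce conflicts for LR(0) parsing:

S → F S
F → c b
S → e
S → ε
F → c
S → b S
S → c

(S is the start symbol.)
A reduce-reduce conflict occurs when an LR(0) state has two complete items [A → α .] and [B → β .] — both call for a reduction, and with no lookahead the parser cannot choose between them.

Augment with S' → S and build the canonical LR(0) collection (I0 = CLOSURE({[S' → . S]}), then GOTO on every symbol after a dot until no new states appear). It has 9 states:
  I0: { [F → . c b], [F → . c], [S → . F S], [S → . b S], [S → . c], [S → . e], [S → .], [S' → . S] }  — shift, reduce
  I1: { [F → . c b], [F → . c], [S → . F S], [S → . b S], [S → . c], [S → . e], [S → .], [S → F . S] }  — shift, reduce
  I2: { [S' → S .] }  — accept
  I3: { [F → . c b], [F → . c], [S → . F S], [S → . b S], [S → . c], [S → . e], [S → .], [S → b . S] }  — shift, reduce
  I4: { [F → c . b], [F → c .], [S → c .] }  — shift, 2 reduces
  I5: { [S → e .] }  — reduce
  I6: { [F → c b .] }  — reduce
  I7: { [S → b S .] }  — reduce
  I8: { [S → F S .] }  — reduce

I4 contains complete items [F → c .], [S → c .] — reduce-reduce conflict.

Answer: Yes — I4: [F → c .] vs [S → c .]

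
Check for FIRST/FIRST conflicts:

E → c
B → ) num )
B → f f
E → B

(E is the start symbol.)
No FIRST/FIRST conflicts.

A FIRST/FIRST conflict occurs when two productions N → α and N → β for the same non-terminal have FIRST(α) ∩ FIRST(β) ≠ ∅ (with ε ∈ FIRST of a nullable right-hand side, so two nullable alternatives also conflict).

FIRST sets of the non-terminals at (or reachable through a nullable prefix from) the front of some alternative:
  FIRST(B) = { ')', 'f' }

Productions for E:
  E → c: FIRST = { 'c' }
  E → B: FIRST = { ')', 'f' }
Productions for B:
  B → ) num ): FIRST = { ')' }
  B → f f: FIRST = { 'f' }

All alternatives of each non-terminal have pairwise disjoint FIRST sets.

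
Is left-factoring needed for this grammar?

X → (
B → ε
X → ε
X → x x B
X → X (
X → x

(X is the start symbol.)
Yes, X has productions with common prefix 'x'

Left-factoring is needed when two productions for the same non-terminal
share a common prefix on the right-hand side.

Productions for X:
  X → (
  X → ε
  X → x x B
  X → X (
  X → x

Found common prefix 'x' in productions for X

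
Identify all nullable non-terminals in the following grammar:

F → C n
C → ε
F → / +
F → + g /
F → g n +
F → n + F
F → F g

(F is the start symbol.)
ε-productions: C → ε
So C is immediately nullable.
No further non-terminal can be added: every production for the remaining non-terminals contains a terminal or a non-nullable non-terminal.
Nullable = { 'C' }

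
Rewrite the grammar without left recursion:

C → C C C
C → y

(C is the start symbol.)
C → y C'
C' → C C C'
C' → ε

C is directly left-recursive. The standard transformation for
  A → A α₁ | ... | A α_m | β₁ | ... | β_n
is
  A  → β₁ A' | ... | β_n A'
  A' → α₁ A' | ... | α_m A' | ε

C → y becomes C → y C'
C → C C C becomes C' → C C C'
Add C' → ε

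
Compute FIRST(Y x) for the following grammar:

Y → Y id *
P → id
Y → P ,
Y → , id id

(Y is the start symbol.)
FIRST sets of the non-terminals involved (from the grammar, by fixed-point iteration):
  FIRST(Y) = { ',', 'id' }

To compute FIRST(Y x), process the symbols left to right:
Symbol Y is a non-terminal. Add FIRST(Y) \ {ε} = { ',', 'id' }
Y is not nullable (ε ∉ FIRST(Y)), so stop here.
FIRST(Y x) = { ',', 'id' }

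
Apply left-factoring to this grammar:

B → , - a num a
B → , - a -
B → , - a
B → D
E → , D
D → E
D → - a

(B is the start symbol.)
B → , - a B'
B' → num a
B' → -
B' → ε
B → D
E → , D
D → E
D → - a

Left-factoring transforms A → αβ₁ | αβ₂ into A → αA' and A' → β₁ | β₂
(α is the longest common prefix among the alternatives). Repeat until
no nonterminal has two alternatives with a common prefix.

Round 1: B has alternatives sharing prefix ', - a'. Introduce B': B → , - a B'
  Add: B' → num a
  Add: B' → -
  Add: B' → ε

No remaining common prefixes — done.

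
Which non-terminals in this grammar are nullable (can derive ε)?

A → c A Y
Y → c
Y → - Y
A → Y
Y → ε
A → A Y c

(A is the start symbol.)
ε-productions: Y → ε
So Y is immediately nullable.
A → Y: every symbol on the right is nullable, so A is nullable too.
Every non-terminal is now nullable.
Nullable = { 'A', 'Y' }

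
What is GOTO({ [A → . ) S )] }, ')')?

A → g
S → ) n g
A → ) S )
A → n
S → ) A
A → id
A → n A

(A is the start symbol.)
GOTO(I, ')') = CLOSURE({ [A → αX.β] : [A → α.Xβ] ∈ I, X = ')' })

Items with dot before ')', with the dot advanced:
  [A → . ) S )] → [A → ) . S )]
Closure of the advanced items:
  [A → ) . S )] has the dot before S: add [S → . ) n g], [S → . ) A]

GOTO = { [A → ) . S )], [S → . ) A], [S → . ) n g] }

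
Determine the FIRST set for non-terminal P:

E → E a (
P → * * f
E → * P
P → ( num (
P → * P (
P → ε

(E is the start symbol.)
To compute FIRST(P), examine every production with P on the left-hand side, reading each right-hand side left to right until a non-nullable symbol is reached.

From P → * * f:
  - '*' is a terminal: add '*' and stop
From P → ( num (:
  - '(' is a terminal: add '(' and stop
From P → * P (:
  - '*' is a terminal: add '*' and stop
From P → ε:
  - ε-production, so ε ∈ FIRST(P)

Collecting: FIRST(P) = { '(', '*', ε }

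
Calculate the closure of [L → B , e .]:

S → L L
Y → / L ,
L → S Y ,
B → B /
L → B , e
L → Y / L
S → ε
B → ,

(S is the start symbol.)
Start with: [L → B , e .]
The dot is at the end, so nothing is added.

CLOSURE = { [L → B , e .] }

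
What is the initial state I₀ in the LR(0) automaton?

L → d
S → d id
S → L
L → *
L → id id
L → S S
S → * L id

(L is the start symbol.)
{ [L → . *], [L → . S S], [L → . d], [L → . id id], [L' → . L], [S → . * L id], [S → . L], [S → . d id] }

First, augment the grammar with L' → L
I₀ = CLOSURE({ [L' → . L] }):
  [L' → . L] has the dot before L: add [L → . d], [L → . *], [L → . id id], [L → . S S]
  [L → . S S] has the dot before S: add [S → . d id], [S → . L], [S → . * L id]
No further items can be added.

I₀ = { [L → . *], [L → . S S], [L → . d], [L → . id id], [L' → . L], [S → . * L id], [S → . L], [S → . d id] }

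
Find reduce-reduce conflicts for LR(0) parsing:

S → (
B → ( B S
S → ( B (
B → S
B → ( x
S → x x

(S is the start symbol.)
A reduce-reduce conflict occurs when an LR(0) state has two complete items [A → α .] and [B → β .] — both call for a reduction, and with no lookahead the parser cannot choose between them.

Augment with S' → S and build the canonical LR(0) collection (I0 = CLOSURE({[S' → . S]}), then GOTO on every symbol after a dot until no new states appear). It has 13 states:
  I0: { [S → . ( B (], [S → . (], [S → . x x], [S' → . S] }  — shift
  I1: { [B → . ( B S], [B → . ( x], [B → . S], [S → ( . B (], [S → ( .], [S → . ( B (], [S → . (], [S → . x x] }  — shift, reduce
  I2: { [S' → S .] }  — accept
  I3: { [S → x . x] }  — shift
  I4: { [S → x x .] }  — reduce
  I5: { [B → ( . B S], [B → ( . x], [B → . ( B S], [B → . ( x], [B → . S], [S → ( . B (], [S → ( .], [S → . ( B (], [S → . (], [S → . x x] }  — shift, reduce
  I6: { [S → ( B . (] }  — shift
  I7: { [B → S .] }  — reduce
  I8: { [S → ( B ( .] }  — reduce
  I9: { [B → ( B . S], [S → ( B . (], [S → . ( B (], [S → . (], [S → . x x] }  — shift
  I10: { [B → ( x .], [S → x . x] }  — shift, reduce
  I11: { [B → . ( B S], [B → . ( x], [B → . S], [S → ( . B (], [S → ( .], [S → ( B ( .], [S → . ( B (], [S → . (], [S → . x x] }  — shift, 2 reduces
  I12: { [B → ( B S .] }  — reduce

I11 contains complete items [S → ( .], [S → ( B ( .] — reduce-reduce conflict.

Answer: Yes — I11: [S → ( .] vs [S → ( B ( .]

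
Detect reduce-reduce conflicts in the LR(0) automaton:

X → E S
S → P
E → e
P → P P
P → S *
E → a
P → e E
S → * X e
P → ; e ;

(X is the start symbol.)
Augment with X' → X and build the canonical LR(0) collection (I0 = CLOSURE({[X' → . X]}), then GOTO on every symbol after a dot until no new states appear). It has 18 states:
  I0: { [E → . a], [E → . e], [X → . E S], [X' → . X] }  — shift
  I1: { [P → . ; e ;], [P → . P P], [P → . S *], [P → . e E], [S → . * X e], [S → . P], [X → E . S] }  — shift
  I2: { [X' → X .] }  — accept
  I3: { [E → a .] }  — reduce
  I4: { [E → e .] }  — reduce
  I5: { [E → . a], [E → . e], [S → * . X e], [X → . E S] }  — shift
  I6: { [P → ; . e ;] }  — shift
  I7: { [P → . ; e ;], [P → . P P], [P → . S *], [P → . e E], [P → P . P], [S → . * X e], [S → . P], [S → P .] }  — shift, reduce
  I8: { [P → S . *], [X → E S .] }  — shift, reduce
  I9: { [E → . a], [E → . e], [P → e . E] }  — shift
  I10: { [P → e E .] }  — reduce
  I11: { [P → S * .] }  — reduce
  I12: { [P → . ; e ;], [P → . P P], [P → . S *], [P → . e E], [P → P . P], [P → P P .], [S → . * X e], [S → . P], [S → P .] }  — shift, 2 reduces
  I13: { [P → S . *] }  — shift
  I14: { [P → ; e . ;] }  — shift
  I15: { [P → ; e ; .] }  — reduce
  I16: { [S → * X . e] }  — shift
  I17: { [S → * X e .] }  — reduce

I12 contains complete items [P → P P .], [S → P .] — reduce-reduce conflict.

Answer: Yes — I12: [P → P P .] vs [S → P .]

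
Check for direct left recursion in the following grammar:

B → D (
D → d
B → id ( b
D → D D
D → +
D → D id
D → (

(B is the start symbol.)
Direct left recursion occurs when N → N α for some non-terminal N (the right-hand side begins with the left-hand side itself).

B → D (: starts with D
D → d: starts with d
B → id ( b: starts with id
D → D D: LEFT RECURSIVE (starts with D)
D → +: starts with '+'
D → D id: LEFT RECURSIVE (starts with D)
D → (: starts with '('

The grammar has direct left recursion on: D.

Answer: Yes, D is left-recursive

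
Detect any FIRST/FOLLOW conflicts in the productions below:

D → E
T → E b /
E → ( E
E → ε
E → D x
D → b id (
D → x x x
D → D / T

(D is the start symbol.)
A FIRST/FOLLOW conflict occurs when a non-terminal N has a nullable alternative N → β (β ⇒* ε) and another alternative N → α with FIRST(α) ∩ FOLLOW(N) ≠ ∅: on such a lookahead the parser cannot decide between expanding α and letting N vanish via β.

Nullable non-terminals: D, E.
FIRST sets used below: FIRST(E) = { '(', '/', 'b', 'x', ε }, FIRST(D) = { '(', '/', 'b', 'x', ε }

D: nullable alternative(s) D → E; FOLLOW(D) = { $, '/', 'x' }
  D → E: FIRST \ {ε} = { '(', '/', 'b', 'x' } — this is the only nullable alternative, skip
  D → b id (: FIRST \ {ε} = { 'b' } — disjoint from FOLLOW(D)
  D → x x x: FIRST \ {ε} = { 'x' } — overlaps FOLLOW(D) on { 'x' }: CONFLICT
  D → D / T: FIRST \ {ε} = { '(', '/', 'b', 'x' } — overlaps FOLLOW(D) on { '/', 'x' }: CONFLICT

E: nullable alternative(s) E → ε; FOLLOW(E) = { $, '/', 'b', 'x' }
  E → ( E: FIRST \ {ε} = { '(' } — disjoint from FOLLOW(E)
  E → ε: FIRST \ {ε} = { } — this is the only nullable alternative, skip
  E → D x: FIRST \ {ε} = { '(', '/', 'b', 'x' } — overlaps FOLLOW(E) on { '/', 'b', 'x' }: CONFLICT

T has no nullable alternative, so no FIRST/FOLLOW check is needed there.

So the grammar has 3 FIRST/FOLLOW conflicts (marked CONFLICT above).

Answer: Yes. D → x x x with FOLLOW(D) on { 'x' }; D → D '/' T with FOLLOW(D) on { '/', 'x' }; E → D x with FOLLOW(E) on { '/', 'b', 'x' }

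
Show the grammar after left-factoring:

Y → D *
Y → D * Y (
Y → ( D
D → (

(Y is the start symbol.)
Left-factoring transforms A → αβ₁ | αβ₂ into A → αA' and A' → β₁ | β₂
(α is the longest common prefix among the alternatives). Repeat until
no nonterminal has two alternatives with a common prefix.

Round 1: Y has alternatives sharing prefix 'D *'. Introduce Y': Y → D * Y'
  Add: Y' → ε
  Add: Y' → Y (

No remaining common prefixes — done.

Resulting grammar:
Y → D * Y'
Y' → ε
Y' → Y (
Y → ( D
D → (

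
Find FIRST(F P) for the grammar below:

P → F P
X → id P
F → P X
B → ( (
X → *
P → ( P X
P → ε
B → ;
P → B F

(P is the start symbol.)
FIRST sets of the non-terminals involved (from the grammar, by fixed-point iteration):
  FIRST(F) = { '(', '*', ';', 'id' }

To compute FIRST(F P), process the symbols left to right:
Symbol F is a non-terminal. Add FIRST(F) \ {ε} = { '(', '*', ';', 'id' }
F is not nullable (ε ∉ FIRST(F)), so stop here.
FIRST(F P) = { '(', '*', ';', 'id' }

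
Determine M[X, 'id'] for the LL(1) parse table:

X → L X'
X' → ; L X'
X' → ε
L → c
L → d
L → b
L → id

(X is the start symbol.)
To find M[X, 'id'], we find productions for X where 'id' is in the predict set (PREDICT(N → α) = (FIRST(α) \ {ε}) ∪ (FOLLOW(N) if α ⇒* ε)).

Relevant sets:
  FIRST(L) = { 'b', 'c', 'd', 'id' }

X → L X': PREDICT = { 'b', 'c', 'd', 'id' }
  'id' is in predict set, so this production goes in M[X, 'id']

M[X, 'id'] = X → L X'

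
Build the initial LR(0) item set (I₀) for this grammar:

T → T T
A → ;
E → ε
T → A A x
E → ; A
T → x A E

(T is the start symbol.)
First, augment the grammar with T' → T
I₀ = CLOSURE({ [T' → . T] }):
  [T' → . T] has the dot before T: add [T → . T T], [T → . A A x], [T → . x A E]
  [T → . A A x] has the dot before A: add [A → . ;]
No further items can be added.

I₀ = { [A → . ;], [T → . A A x], [T → . T T], [T → . x A E], [T' → . T] }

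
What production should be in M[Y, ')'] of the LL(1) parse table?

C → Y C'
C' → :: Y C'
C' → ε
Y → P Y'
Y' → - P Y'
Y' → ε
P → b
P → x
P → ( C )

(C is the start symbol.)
To find M[Y, ')'], we find productions for Y where ')' is in the predict set (PREDICT(N → α) = (FIRST(α) \ {ε}) ∪ (FOLLOW(N) if α ⇒* ε)).

Relevant sets:
  FIRST(P) = { '(', 'b', 'x' }

Y → P Y': PREDICT = { '(', 'b', 'x' }

M[Y, ')'] is empty (no production applies)

Answer: Empty (error entry)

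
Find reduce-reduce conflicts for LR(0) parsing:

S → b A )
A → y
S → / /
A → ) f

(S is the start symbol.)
No reduce-reduce conflicts

Augment with S' → S and build the canonical LR(0) collection (I0 = CLOSURE({[S' → . S]}), then GOTO on every symbol after a dot until no new states appear). It has 10 states:
  I0: { [S → . / /], [S → . b A )], [S' → . S] }  — shift
  I1: { [S → / . /] }  — shift
  I2: { [S' → S .] }  — accept
  I3: { [A → . ) f], [A → . y], [S → b . A )] }  — shift
  I4: { [A → ) . f] }  — shift
  I5: { [S → b A . )] }  — shift
  I6: { [A → y .] }  — reduce
  I7: { [S → b A ) .] }  — reduce
  I8: { [A → ) f .] }  — reduce
  I9: { [S → / / .] }  — reduce

No state contains more than one complete item.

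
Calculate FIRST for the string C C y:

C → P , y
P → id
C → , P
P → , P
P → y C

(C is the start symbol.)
{ ',', 'id', 'y' }

FIRST sets of the non-terminals involved (from the grammar, by fixed-point iteration):
  FIRST(C) = { ',', 'id', 'y' }

To compute FIRST(C C y), process the symbols left to right:
Symbol C is a non-terminal. Add FIRST(C) \ {ε} = { ',', 'id', 'y' }
C is not nullable (ε ∉ FIRST(C)), so stop here.
FIRST(C C y) = { ',', 'id', 'y' }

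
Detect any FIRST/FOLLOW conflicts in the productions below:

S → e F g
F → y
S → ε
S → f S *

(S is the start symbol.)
No FIRST/FOLLOW conflicts.

A FIRST/FOLLOW conflict occurs when a non-terminal N has a nullable alternative N → β (β ⇒* ε) and another alternative N → α with FIRST(α) ∩ FOLLOW(N) ≠ ∅: on such a lookahead the parser cannot decide between expanding α and letting N vanish via β.

Nullable non-terminals: S.

S: nullable alternative(s) S → ε; FOLLOW(S) = { $, '*' }
  S → e F g: FIRST \ {ε} = { 'e' } — disjoint from FOLLOW(S)
  S → ε: FIRST \ {ε} = { } — this is the only nullable alternative, skip
  S → f S *: FIRST \ {ε} = { 'f' } — disjoint from FOLLOW(S)

F has no nullable alternative, so no FIRST/FOLLOW check is needed there.

No FIRST/FOLLOW conflicts found.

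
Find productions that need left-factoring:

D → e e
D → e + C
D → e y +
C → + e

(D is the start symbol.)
Left-factoring is needed when two productions for the same non-terminal
share a common prefix on the right-hand side.

Productions for D:
  D → e e
  D → e + C
  D → e y +

Found common prefix 'e' in productions for D

Answer: Yes, D has productions with common prefix 'e'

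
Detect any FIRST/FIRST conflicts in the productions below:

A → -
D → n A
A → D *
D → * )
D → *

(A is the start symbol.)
Yes. D → '*' ')' / D → '*' on { '*' }

FIRST sets of the non-terminals at (or reachable through a nullable prefix from) the front of some alternative:
  FIRST(D) = { '*', 'n' }

Productions for A:
  A → -: FIRST = { '-' }
  A → D *: FIRST = { '*', 'n' }
Productions for D:
  D → n A: FIRST = { 'n' }
  D → * ): FIRST = { '*' }
  D → *: FIRST = { '*' }

Conflict for D: D → * ) and D → *
  Overlap: { '*' }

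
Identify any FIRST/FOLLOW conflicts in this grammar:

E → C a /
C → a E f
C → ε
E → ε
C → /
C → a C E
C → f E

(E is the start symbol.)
A FIRST/FOLLOW conflict occurs when a non-terminal N has a nullable alternative N → β (β ⇒* ε) and another alternative N → α with FIRST(α) ∩ FOLLOW(N) ≠ ∅: on such a lookahead the parser cannot decide between expanding α and letting N vanish via β.

Nullable non-terminals: C, E.
FIRST sets used below: FIRST(C) = { '/', 'a', 'f', ε }

C: nullable alternative(s) C → ε; FOLLOW(C) = { '/', 'a', 'f' }
  C → a E f: FIRST \ {ε} = { 'a' } — overlaps FOLLOW(C) on { 'a' }: CONFLICT
  C → ε: FIRST \ {ε} = { } — this is the only nullable alternative, skip
  C → /: FIRST \ {ε} = { '/' } — overlaps FOLLOW(C) on { '/' }: CONFLICT
  C → a C E: FIRST \ {ε} = { 'a' } — overlaps FOLLOW(C) on { 'a' }: CONFLICT
  C → f E: FIRST \ {ε} = { 'f' } — overlaps FOLLOW(C) on { 'f' }: CONFLICT

E: nullable alternative(s) E → ε; FOLLOW(E) = { $, '/', 'a', 'f' }
  E → C a /: FIRST \ {ε} = { '/', 'a', 'f' } — overlaps FOLLOW(E) on { '/', 'a', 'f' }: CONFLICT
  E → ε: FIRST \ {ε} = { } — this is the only nullable alternative, skip

So the grammar has 5 FIRST/FOLLOW conflicts (marked CONFLICT above).

Answer: Yes. E → C a '/' with FOLLOW(E) on { '/', 'a', 'f' }; C → a E f with FOLLOW(C) on { 'a' }; C → '/' with FOLLOW(C) on { '/' }; C → a C E with FOLLOW(C) on { 'a' }; C → f E with FOLLOW(C) on { 'f' }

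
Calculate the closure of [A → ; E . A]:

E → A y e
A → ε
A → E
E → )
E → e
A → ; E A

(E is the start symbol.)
To compute CLOSURE, for each item [A → α.Bβ] where B is a non-terminal, add [B → .γ] for all productions B → γ; repeat for the newly added items until nothing changes.

Start with: [A → ; E . A]
  [A → ; E . A] has the dot before A: add [A → .], [A → . E], [A → . ; E A]
  [A → . E] has the dot before E: add [E → . A y e], [E → . )], [E → . e]
No further items can be added.

CLOSURE = { [A → . ; E A], [A → . E], [A → .], [A → ; E . A], [E → . )], [E → . A y e], [E → . e] }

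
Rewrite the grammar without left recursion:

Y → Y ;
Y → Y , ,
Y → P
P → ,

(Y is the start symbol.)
Y → P Y'
Y' → ; Y'
Y' → , , Y'
Y' → ε
P → ,

Y is directly left-recursive. The standard transformation for
  A → A α₁ | ... | A α_m | β₁ | ... | β_n
is
  A  → β₁ A' | ... | β_n A'
  A' → α₁ A' | ... | α_m A' | ε

Y → P becomes Y → P Y'
Y → Y ; becomes Y' → ; Y'
Y → Y , , becomes Y' → , , Y'
Add Y' → ε

Productions for other non-terminals are unchanged:
  P → ,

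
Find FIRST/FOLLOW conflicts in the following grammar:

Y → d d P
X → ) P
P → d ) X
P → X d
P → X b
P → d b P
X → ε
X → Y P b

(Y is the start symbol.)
Nullable non-terminals: X.
FIRST sets used below: FIRST(Y) = { 'd' }

X: nullable alternative(s) X → ε; FOLLOW(X) = { $, ')', 'b', 'd' }
  X → ) P: FIRST \ {ε} = { ')' } — overlaps FOLLOW(X) on { ')' }: CONFLICT
  X → ε: FIRST \ {ε} = { } — this is the only nullable alternative, skip
  X → Y P b: FIRST \ {ε} = { 'd' } — overlaps FOLLOW(X) on { 'd' }: CONFLICT

P, Y have no nullable alternative, so no FIRST/FOLLOW check is needed there.

So the grammar has 2 FIRST/FOLLOW conflicts (marked CONFLICT above).

Answer: Yes. X → ')' P with FOLLOW(X) on { ')' }; X → Y P b with FOLLOW(X) on { 'd' }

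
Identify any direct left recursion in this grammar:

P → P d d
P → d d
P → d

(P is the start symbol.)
Yes, P is left-recursive

Direct left recursion occurs when N → N α for some non-terminal N (the right-hand side begins with the left-hand side itself).

P → P d d: LEFT RECURSIVE (starts with P)
P → d d: starts with d
P → d: starts with d

The grammar has direct left recursion on: P.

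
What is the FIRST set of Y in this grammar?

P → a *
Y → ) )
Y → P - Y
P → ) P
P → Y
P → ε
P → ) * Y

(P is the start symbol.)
To compute FIRST(Y), examine every production with Y on the left-hand side, reading each right-hand side left to right until a non-nullable symbol is reached.

FIRST sets of the other non-terminals involved (by the same procedure, iterated to a fixed point):
  FIRST(P) = { ')', '-', 'a', ε }

From Y → ) ):
  - ')' is a terminal: add ')' and stop
From Y → P - Y:
  - P is a non-terminal: add FIRST(P) \ {ε} = { ')', '-', 'a' }
    P is nullable, so continue to the next symbol
  - '-' is a terminal: add '-' and stop

Collecting: FIRST(Y) = { ')', '-', 'a' }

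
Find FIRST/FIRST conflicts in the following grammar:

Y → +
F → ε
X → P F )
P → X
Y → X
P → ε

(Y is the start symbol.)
No FIRST/FIRST conflicts.

A FIRST/FIRST conflict occurs when two productions N → α and N → β for the same non-terminal have FIRST(α) ∩ FIRST(β) ≠ ∅ (with ε ∈ FIRST of a nullable right-hand side, so two nullable alternatives also conflict).

FIRST sets of the non-terminals at (or reachable through a nullable prefix from) the front of some alternative:
  FIRST(X) = { ')' }

Productions for Y:
  Y → +: FIRST = { '+' }
  Y → X: FIRST = { ')' }
Productions for P:
  P → X: FIRST = { ')' }
  P → ε: FIRST = { ε }
F, X have only one production, so no FIRST/FIRST conflict is possible there.

All alternatives of each non-terminal have pairwise disjoint FIRST sets.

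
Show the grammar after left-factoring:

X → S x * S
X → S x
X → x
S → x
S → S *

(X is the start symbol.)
X → S x X'
X' → * S
X' → ε
X → x
S → x
S → S *

Left-factoring transforms A → αβ₁ | αβ₂ into A → αA' and A' → β₁ | β₂
(α is the longest common prefix among the alternatives). Repeat until
no nonterminal has two alternatives with a common prefix.

Round 1: X has alternatives sharing prefix 'S x'. Introduce X': X → S x X'
  Add: X' → * S
  Add: X' → ε

No remaining common prefixes — done.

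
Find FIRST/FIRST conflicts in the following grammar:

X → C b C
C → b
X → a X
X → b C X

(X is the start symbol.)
Yes. X → C b C / X → b C X on { 'b' }

A FIRST/FIRST conflict occurs when two productions N → α and N → β for the same non-terminal have FIRST(α) ∩ FIRST(β) ≠ ∅ (with ε ∈ FIRST of a nullable right-hand side, so two nullable alternatives also conflict).

FIRST sets of the non-terminals at (or reachable through a nullable prefix from) the front of some alternative:
  FIRST(C) = { 'b' }

Productions for X:
  X → C b C: FIRST = { 'b' }
  X → a X: FIRST = { 'a' }
  X → b C X: FIRST = { 'b' }
C has only one production, so no FIRST/FIRST conflict is possible there.

Conflict for X: X → C b C and X → b C X
  Overlap: { 'b' }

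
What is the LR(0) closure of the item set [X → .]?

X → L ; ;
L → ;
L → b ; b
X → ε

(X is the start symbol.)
{ [X → .] }

Start with: [X → .]
The dot is at the end, so nothing is added.

CLOSURE = { [X → .] }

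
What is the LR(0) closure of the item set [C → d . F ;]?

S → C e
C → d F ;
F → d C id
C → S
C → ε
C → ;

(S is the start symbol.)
Start with: [C → d . F ;]
  [C → d . F ;] has the dot before F: add [F → . d C id]
No further items can be added.

CLOSURE = { [C → d . F ;], [F → . d C id] }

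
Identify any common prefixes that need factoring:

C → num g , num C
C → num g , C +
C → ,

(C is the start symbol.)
Yes, C has productions with common prefix 'num g ,'

Left-factoring is needed when two productions for the same non-terminal
share a common prefix on the right-hand side.

Productions for C:
  C → num g , num C
  C → num g , C +
  C → ,

Found common prefix 'num g ,' in productions for C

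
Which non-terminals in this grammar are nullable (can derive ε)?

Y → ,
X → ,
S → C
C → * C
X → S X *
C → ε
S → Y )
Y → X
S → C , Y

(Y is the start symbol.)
{ 'C', 'S' }

ε-productions: C → ε
So C is immediately nullable.
S → C: every symbol on the right is nullable, so S is nullable too.
No further non-terminal can be added: every production for the remaining non-terminals contains a terminal or a non-nullable non-terminal.
Nullable = { 'C', 'S' }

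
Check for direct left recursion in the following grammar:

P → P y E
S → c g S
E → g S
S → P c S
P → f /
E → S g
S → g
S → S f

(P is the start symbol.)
P → P y E: LEFT RECURSIVE (starts with P)
S → c g S: starts with c
E → g S: starts with g
S → P c S: starts with P
P → f /: starts with f
E → S g: starts with S
S → g: starts with g
S → S f: LEFT RECURSIVE (starts with S)

The grammar has direct left recursion on: P, S.

Answer: Yes, P, S are left-recursive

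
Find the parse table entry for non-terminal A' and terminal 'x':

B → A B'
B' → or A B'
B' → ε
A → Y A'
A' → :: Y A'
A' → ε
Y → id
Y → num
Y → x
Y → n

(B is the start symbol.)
Empty (error entry)

To find M[A', 'x'], we find productions for A' where 'x' is in the predict set (PREDICT(N → α) = (FIRST(α) \ {ε}) ∪ (FOLLOW(N) if α ⇒* ε)).

Relevant sets:
  FOLLOW(A') = { $, 'or' }

A' → :: Y A': PREDICT = { '::' }
A' → ε: PREDICT = { $, 'or' }

M[A', 'x'] is empty (no production applies)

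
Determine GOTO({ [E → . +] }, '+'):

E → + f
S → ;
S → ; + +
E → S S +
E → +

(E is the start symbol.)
{ [E → + .] }

GOTO(I, '+') = CLOSURE({ [A → αX.β] : [A → α.Xβ] ∈ I, X = '+' })

Items with dot before '+', with the dot advanced:
  [E → . +] → [E → + .]
Closure adds nothing (no advanced item has the dot before a non-terminal).

GOTO = { [E → + .] }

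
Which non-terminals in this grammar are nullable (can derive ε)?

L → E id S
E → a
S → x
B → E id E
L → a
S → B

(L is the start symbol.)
None

A non-terminal is nullable if it can derive ε (the empty string): either it has an ε-production, or it has a production whose right-hand side consists entirely of nullable non-terminals.

There are no ε-productions, so no non-terminal can derive ε.
No non-terminals are nullable.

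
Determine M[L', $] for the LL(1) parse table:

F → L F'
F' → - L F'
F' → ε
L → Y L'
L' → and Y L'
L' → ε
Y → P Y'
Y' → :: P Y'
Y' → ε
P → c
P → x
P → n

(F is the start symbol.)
To find M[L', $], we find productions for L' where $ is in the predict set (PREDICT(N → α) = (FIRST(α) \ {ε}) ∪ (FOLLOW(N) if α ⇒* ε)).

Relevant sets:
  FOLLOW(L') = { $, '-' }

L' → and Y L': PREDICT = { 'and' }
L' → ε: PREDICT = { $, '-' }
  $ is in predict set, so this production goes in M[L', $]

M[L', $] = L' → ε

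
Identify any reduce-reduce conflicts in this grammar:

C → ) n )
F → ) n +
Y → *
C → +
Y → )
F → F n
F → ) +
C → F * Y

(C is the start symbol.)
No reduce-reduce conflicts

A reduce-reduce conflict occurs when an LR(0) state has two complete items [A → α .] and [B → β .] — both call for a reduction, and with no lookahead the parser cannot choose between them.

Augment with C' → C and build the canonical LR(0) collection (I0 = CLOSURE({[C' → . C]}), then GOTO on every symbol after a dot until no new states appear). It has 14 states:
  I0: { [C → . ) n )], [C → . +], [C → . F * Y], [C' → . C], [F → . ) +], [F → . ) n +], [F → . F n] }  — shift
  I1: { [C → ) . n )], [F → ) . +], [F → ) . n +] }  — shift
  I2: { [C → + .] }  — reduce
  I3: { [C' → C .] }  — accept
  I4: { [C → F . * Y], [F → F . n] }  — shift
  I5: { [C → F * . Y], [Y → . )], [Y → . *] }  — shift
  I6: { [F → F n .] }  — reduce
  I7: { [Y → ) .] }  — reduce
  I8: { [Y → * .] }  — reduce
  I9: { [C → F * Y .] }  — reduce
  I10: { [F → ) + .] }  — reduce
  I11: { [C → ) n . )], [F → ) n . +] }  — shift
  I12: { [C → ) n ) .] }  — reduce
  I13: { [F → ) n + .] }  — reduce

No state contains more than one complete item.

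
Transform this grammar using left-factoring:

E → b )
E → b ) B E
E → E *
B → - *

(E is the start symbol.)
E → b ) E'
E' → ε
E' → B E
E → E *
B → - *

Left-factoring transforms A → αβ₁ | αβ₂ into A → αA' and A' → β₁ | β₂
(α is the longest common prefix among the alternatives). Repeat until
no nonterminal has two alternatives with a common prefix.

Round 1: E has alternatives sharing prefix 'b )'. Introduce E': E → b ) E'
  Add: E' → ε
  Add: E' → B E

No remaining common prefixes — done.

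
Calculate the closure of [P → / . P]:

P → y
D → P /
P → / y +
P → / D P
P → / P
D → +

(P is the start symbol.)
To compute CLOSURE, for each item [A → α.Bβ] where B is a non-terminal, add [B → .γ] for all productions B → γ; repeat for the newly added items until nothing changes.

Start with: [P → / . P]
  [P → / . P] has the dot before P: add [P → . y], [P → . / y +], [P → . / D P], [P → . / P]
No further items can be added.

CLOSURE = { [P → . / D P], [P → . / P], [P → . / y +], [P → . y], [P → / . P] }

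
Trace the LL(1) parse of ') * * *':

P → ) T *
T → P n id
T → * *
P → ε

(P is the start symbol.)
LL(1) parsing maintains a stack (initially the start symbol over $) and the input. At each step: if the stack top is a terminal, match it against the current input token; if it is a non-terminal N, replace it with the RHS of M[N, lookahead] (the unique production whose predict set contains the lookahead).

Stack is shown with the top on the left.

Stack    Input      Action
--------------------------
P $      ) * * * $  output P → ) T *
) T * $  ) * * * $  match ')'
T * $    * * * $    output T → * *
* * * $  * * * $    match '*'
* * $    * * $      match '*'
* $      * $        match '*'
$        $          accept

The string is accepted.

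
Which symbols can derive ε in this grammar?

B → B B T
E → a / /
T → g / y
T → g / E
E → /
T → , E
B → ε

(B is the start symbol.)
{ 'B' }

A non-terminal is nullable if it can derive ε (the empty string): either it has an ε-production, or it has a production whose right-hand side consists entirely of nullable non-terminals.

ε-productions: B → ε
So B is immediately nullable.
No further non-terminal can be added: every production for the remaining non-terminals contains a terminal or a non-nullable non-terminal.
Nullable = { 'B' }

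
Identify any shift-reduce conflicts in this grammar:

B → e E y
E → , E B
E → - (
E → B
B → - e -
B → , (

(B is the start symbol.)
No shift-reduce conflicts

Augment with B' → B and build the canonical LR(0) collection (I0 = CLOSURE({[B' → . B]}), then GOTO on every symbol after a dot until no new states appear). It has 16 states:
  I0: { [B → . , (], [B → . - e -], [B → . e E y], [B' → . B] }  — shift
  I1: { [B → , . (] }  — shift
  I2: { [B → - . e -] }  — shift
  I3: { [B' → B .] }  — accept
  I4: { [B → . , (], [B → . - e -], [B → . e E y], [B → e . E y], [E → . , E B], [E → . - (], [E → . B] }  — shift
  I5: { [B → , . (], [B → . , (], [B → . - e -], [B → . e E y], [E → , . E B], [E → . , E B], [E → . - (], [E → . B] }  — shift
  I6: { [B → - . e -], [E → - . (] }  — shift
  I7: { [E → B .] }  — reduce
  I8: { [B → e E . y] }  — shift
  I9: { [B → e E y .] }  — reduce
  I10: { [E → - ( .] }  — reduce
  I11: { [B → - e . -] }  — shift
  I12: { [B → - e - .] }  — reduce
  I13: { [B → , ( .] }  — reduce
  I14: { [B → . , (], [B → . - e -], [B → . e E y], [E → , E . B] }  — shift
  I15: { [E → , E B .] }  — reduce

No state contains both a complete item and a shift item.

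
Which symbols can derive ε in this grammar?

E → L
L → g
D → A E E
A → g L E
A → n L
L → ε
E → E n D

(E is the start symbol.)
A non-terminal is nullable if it can derive ε (the empty string): either it has an ε-production, or it has a production whose right-hand side consists entirely of nullable non-terminals.

ε-productions: L → ε
So L is immediately nullable.
E → L: every symbol on the right is nullable, so E is nullable too.
No further non-terminal can be added: every production for the remaining non-terminals contains a terminal or a non-nullable non-terminal.
Nullable = { 'E', 'L' }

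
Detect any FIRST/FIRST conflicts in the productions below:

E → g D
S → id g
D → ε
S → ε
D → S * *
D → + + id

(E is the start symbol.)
FIRST sets of the non-terminals at (or reachable through a nullable prefix from) the front of some alternative:
  FIRST(S) = { 'id', ε }

Productions for S:
  S → id g: FIRST = { 'id' }
  S → ε: FIRST = { ε }
Productions for D:
  D → ε: FIRST = { ε }
  D → S * *: FIRST = { '*', 'id' }
  D → + + id: FIRST = { '+' }
E has only one production, so no FIRST/FIRST conflict is possible there.

All alternatives of each non-terminal have pairwise disjoint FIRST sets.

Answer: No FIRST/FIRST conflicts.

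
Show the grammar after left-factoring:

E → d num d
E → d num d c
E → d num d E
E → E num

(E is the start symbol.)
Left-factoring transforms A → αβ₁ | αβ₂ into A → αA' and A' → β₁ | β₂
(α is the longest common prefix among the alternatives). Repeat until
no nonterminal has two alternatives with a common prefix.

Round 1: E has alternatives sharing prefix 'd num d'. Introduce E': E → d num d E'
  Add: E' → ε
  Add: E' → c
  Add: E' → E

No remaining common prefixes — done.

Resulting grammar:
E → d num d E'
E' → ε
E' → c
E' → E
E → E num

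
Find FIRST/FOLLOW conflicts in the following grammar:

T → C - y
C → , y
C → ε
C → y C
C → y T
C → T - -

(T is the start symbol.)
Yes. C → T '-' '-' with FOLLOW(C) on { '-' }

A FIRST/FOLLOW conflict occurs when a non-terminal N has a nullable alternative N → β (β ⇒* ε) and another alternative N → α with FIRST(α) ∩ FOLLOW(N) ≠ ∅: on such a lookahead the parser cannot decide between expanding α and letting N vanish via β.

Nullable non-terminals: C.
FIRST sets used below: FIRST(T) = { ',', '-', 'y' }

C: nullable alternative(s) C → ε; FOLLOW(C) = { '-' }
  C → , y: FIRST \ {ε} = { ',' } — disjoint from FOLLOW(C)
  C → ε: FIRST \ {ε} = { } — this is the only nullable alternative, skip
  C → y C: FIRST \ {ε} = { 'y' } — disjoint from FOLLOW(C)
  C → y T: FIRST \ {ε} = { 'y' } — disjoint from FOLLOW(C)
  C → T - -: FIRST \ {ε} = { ',', '-', 'y' } — overlaps FOLLOW(C) on { '-' }: CONFLICT

T has no nullable alternative, so no FIRST/FOLLOW check is needed there.

So the grammar has 1 FIRST/FOLLOW conflict (marked CONFLICT above).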